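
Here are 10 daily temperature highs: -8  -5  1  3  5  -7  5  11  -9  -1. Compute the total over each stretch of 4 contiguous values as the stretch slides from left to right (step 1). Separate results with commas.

[-8, -5, 1, 3] → sum -9
[-5, 1, 3, 5] → sum 4
[1, 3, 5, -7] → sum 2
[3, 5, -7, 5] → sum 6
[5, -7, 5, 11] → sum 14
[-7, 5, 11, -9] → sum 0
[5, 11, -9, -1] → sum 6

-9, 4, 2, 6, 14, 0, 6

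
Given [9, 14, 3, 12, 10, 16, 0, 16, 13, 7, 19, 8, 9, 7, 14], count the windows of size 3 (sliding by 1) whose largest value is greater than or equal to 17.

(9, 14, 3) → max 14
(14, 3, 12) → max 14
(3, 12, 10) → max 12
(12, 10, 16) → max 16
(10, 16, 0) → max 16
(16, 0, 16) → max 16
(0, 16, 13) → max 16
(16, 13, 7) → max 16
(13, 7, 19) → max 19  ≥ 17 ✓
(7, 19, 8) → max 19  ≥ 17 ✓
(19, 8, 9) → max 19  ≥ 17 ✓
(8, 9, 7) → max 9
(9, 7, 14) → max 14
3 windows satisfy the condition.

3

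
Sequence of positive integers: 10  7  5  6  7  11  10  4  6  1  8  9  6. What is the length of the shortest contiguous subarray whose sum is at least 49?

7

Extend right; whenever the sum reaches 49, record the length and shrink from the left:
add 10: running sum 10 < 49
add 7: running sum 17 < 49
add 5: running sum 22 < 49
add 6: running sum 28 < 49
add 7: running sum 35 < 49
add 11: running sum 46 < 49
add 10: shortest ending here [10, 7, 5, 6, 7, 11, 10] sum 56, len 7
add 4: shortest ending here [7, 5, 6, 7, 11, 10, 4] sum 50, len 7
add 6: shortest ending here [5, 6, 7, 11, 10, 4, 6] sum 49, len 7
add 1: shortest ending here [5, 6, 7, 11, 10, 4, 6, 1] sum 50, len 8
add 8: shortest ending here [6, 7, 11, 10, 4, 6, 1, 8] sum 53, len 8
add 9: shortest ending here [11, 10, 4, 6, 1, 8, 9] sum 49, len 7
add 6: shortest ending here [11, 10, 4, 6, 1, 8, 9, 6] sum 55, len 8
Shortest qualifying length: 7.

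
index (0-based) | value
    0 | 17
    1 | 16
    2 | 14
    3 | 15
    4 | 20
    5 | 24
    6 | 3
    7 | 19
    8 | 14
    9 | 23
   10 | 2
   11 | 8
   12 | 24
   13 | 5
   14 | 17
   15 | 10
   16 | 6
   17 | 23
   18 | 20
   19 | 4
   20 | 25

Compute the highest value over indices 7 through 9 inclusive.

23

Elements at indices 7..9: 19, 14, 23
max(19, 14, 23) = 23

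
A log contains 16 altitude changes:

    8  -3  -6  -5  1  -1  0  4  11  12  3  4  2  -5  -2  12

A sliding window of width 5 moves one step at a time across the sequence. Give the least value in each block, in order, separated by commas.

8 -3 -6 -5 1 → min -6
-3 -6 -5 1 -1 → min -6
-6 -5 1 -1 0 → min -6
-5 1 -1 0 4 → min -5
1 -1 0 4 11 → min -1
-1 0 4 11 12 → min -1
0 4 11 12 3 → min 0
4 11 12 3 4 → min 3
11 12 3 4 2 → min 2
12 3 4 2 -5 → min -5
3 4 2 -5 -2 → min -5
4 2 -5 -2 12 → min -5

-6, -6, -6, -5, -1, -1, 0, 3, 2, -5, -5, -5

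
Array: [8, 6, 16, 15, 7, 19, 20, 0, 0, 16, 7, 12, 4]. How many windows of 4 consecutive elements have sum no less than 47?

(8, 6, 16, 15) → sum 45
(6, 16, 15, 7) → sum 44
(16, 15, 7, 19) → sum 57  ≥ 47 ✓
(15, 7, 19, 20) → sum 61  ≥ 47 ✓
(7, 19, 20, 0) → sum 46
(19, 20, 0, 0) → sum 39
(20, 0, 0, 16) → sum 36
(0, 0, 16, 7) → sum 23
(0, 16, 7, 12) → sum 35
(16, 7, 12, 4) → sum 39
2 windows satisfy the condition.

2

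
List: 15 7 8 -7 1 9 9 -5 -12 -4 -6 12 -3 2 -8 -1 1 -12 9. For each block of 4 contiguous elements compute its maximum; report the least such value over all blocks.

15 7 8 -7 → max 15
7 8 -7 1 → max 8
8 -7 1 9 → max 9
-7 1 9 9 → max 9
1 9 9 -5 → max 9
9 9 -5 -12 → max 9
9 -5 -12 -4 → max 9
-5 -12 -4 -6 → max -4
-12 -4 -6 12 → max 12
-4 -6 12 -3 → max 12
-6 12 -3 2 → max 12
12 -3 2 -8 → max 12
-3 2 -8 -1 → max 2
2 -8 -1 1 → max 2
-8 -1 1 -12 → max 1
-1 1 -12 9 → max 9
Least of these is -4.

-4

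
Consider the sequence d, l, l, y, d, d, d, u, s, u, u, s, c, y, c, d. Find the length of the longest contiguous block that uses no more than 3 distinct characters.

8

Extend right; when distinct count exceeds 3, shrink from the left:
add d: window [d] (1 distinct), len 1
add l: window [d, l] (2 distinct), len 2
add l: window [d, l, l] (2 distinct), len 3
add y: window [d, l, l, y] (3 distinct), len 4
add d: window [d, l, l, y, d] (3 distinct), len 5
add d: window [d, l, l, y, d, d] (3 distinct), len 6
add d: window [d, l, l, y, d, d, d] (3 distinct), len 7
add u: window [y, d, d, d, u] (3 distinct), len 5
add s: window [d, d, d, u, s] (3 distinct), len 5
add u: window [d, d, d, u, s, u] (3 distinct), len 6
add u: window [d, d, d, u, s, u, u] (3 distinct), len 7
add s: window [d, d, d, u, s, u, u, s] (3 distinct), len 8
add c: window [u, s, u, u, s, c] (3 distinct), len 6
add y: window [s, c, y] (3 distinct), len 3
add c: window [s, c, y, c] (3 distinct), len 4
add d: window [c, y, c, d] (3 distinct), len 4
Longest length with ≤3 distinct: 8.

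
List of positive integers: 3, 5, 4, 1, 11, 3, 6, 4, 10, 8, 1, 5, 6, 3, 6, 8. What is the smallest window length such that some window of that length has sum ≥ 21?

Extend right; whenever the sum reaches 21, record the length and shrink from the left:
add 3: running sum 3 < 21
add 5: running sum 8 < 21
add 4: running sum 12 < 21
add 1: running sum 13 < 21
end 4: [5, 4, 1, 11] sum 21, len 4
end 5: [5, 4, 1, 11, 3] sum 24, len 5
end 6: [1, 11, 3, 6] sum 21, len 4
end 7: [11, 3, 6, 4] sum 24, len 4
end 8: [3, 6, 4, 10] sum 23, len 4
end 9: [4, 10, 8] sum 22, len 3
end 10: [4, 10, 8, 1] sum 23, len 4
end 11: [10, 8, 1, 5] sum 24, len 4
end 12: [10, 8, 1, 5, 6] sum 30, len 5
end 13: [8, 1, 5, 6, 3] sum 23, len 5
end 14: [1, 5, 6, 3, 6] sum 21, len 5
end 15: [6, 3, 6, 8] sum 23, len 4
Shortest qualifying length: 3.

3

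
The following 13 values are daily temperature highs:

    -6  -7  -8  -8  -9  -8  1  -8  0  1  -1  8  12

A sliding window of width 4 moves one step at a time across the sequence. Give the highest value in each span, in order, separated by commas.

-6, -7, -8, 1, 1, 1, 1, 1, 8, 12

Sliding a size-4 window across the 13 values:
[-6, -7, -8, -8] → max -6
[-7, -8, -8, -9] → max -7
[-8, -8, -9, -8] → max -8
[-8, -9, -8, 1] → max 1
[-9, -8, 1, -8] → max 1
[-8, 1, -8, 0] → max 1
[1, -8, 0, 1] → max 1
[-8, 0, 1, -1] → max 1
[0, 1, -1, 8] → max 8
[1, -1, 8, 12] → max 12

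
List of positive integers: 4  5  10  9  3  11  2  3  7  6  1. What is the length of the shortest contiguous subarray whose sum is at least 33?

add 4: running sum 4 < 33
add 5: running sum 9 < 33
add 10: running sum 19 < 33
add 9: running sum 28 < 33
add 3: running sum 31 < 33
add 11: shortest ending here [10, 9, 3, 11] sum 33, len 4
add 2: shortest ending here [10, 9, 3, 11, 2] sum 35, len 5
add 3: shortest ending here [10, 9, 3, 11, 2, 3] sum 38, len 6
add 7: shortest ending here [9, 3, 11, 2, 3, 7] sum 35, len 6
add 6: shortest ending here [9, 3, 11, 2, 3, 7, 6] sum 41, len 7
add 1: shortest ending here [3, 11, 2, 3, 7, 6, 1] sum 33, len 7
Shortest qualifying length: 4.

4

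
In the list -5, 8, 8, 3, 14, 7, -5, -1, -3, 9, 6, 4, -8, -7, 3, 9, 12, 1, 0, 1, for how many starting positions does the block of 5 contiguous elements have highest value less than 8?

(-5, 8, 8, 3, 14) → max 14
(8, 8, 3, 14, 7) → max 14
(8, 3, 14, 7, -5) → max 14
(3, 14, 7, -5, -1) → max 14
(14, 7, -5, -1, -3) → max 14
(7, -5, -1, -3, 9) → max 9
(-5, -1, -3, 9, 6) → max 9
(-1, -3, 9, 6, 4) → max 9
(-3, 9, 6, 4, -8) → max 9
(9, 6, 4, -8, -7) → max 9
(6, 4, -8, -7, 3) → max 6  < 8 ✓
(4, -8, -7, 3, 9) → max 9
(-8, -7, 3, 9, 12) → max 12
(-7, 3, 9, 12, 1) → max 12
(3, 9, 12, 1, 0) → max 12
(9, 12, 1, 0, 1) → max 12
1 window satisfy the condition.

1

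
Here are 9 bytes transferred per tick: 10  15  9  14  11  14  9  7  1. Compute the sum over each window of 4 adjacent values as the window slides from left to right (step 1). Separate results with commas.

48, 49, 48, 48, 41, 31

[10, 15, 9, 14] → sum 48
[15, 9, 14, 11] → sum 49
[9, 14, 11, 14] → sum 48
[14, 11, 14, 9] → sum 48
[11, 14, 9, 7] → sum 41
[14, 9, 7, 1] → sum 31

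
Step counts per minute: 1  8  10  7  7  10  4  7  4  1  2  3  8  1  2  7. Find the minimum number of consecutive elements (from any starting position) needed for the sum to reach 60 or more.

10

add 1: running sum 1 < 60
add 8: running sum 9 < 60
add 10: running sum 19 < 60
add 7: running sum 26 < 60
add 7: running sum 33 < 60
add 10: running sum 43 < 60
add 4: running sum 47 < 60
add 7: running sum 54 < 60
add 4: running sum 58 < 60
add 1: running sum 59 < 60
add 2: shortest ending here [8, 10, 7, 7, 10, 4, 7, 4, 1, 2] sum 60, len 10
add 3: shortest ending here [8, 10, 7, 7, 10, 4, 7, 4, 1, 2, 3] sum 63, len 11
add 8: shortest ending here [10, 7, 7, 10, 4, 7, 4, 1, 2, 3, 8] sum 63, len 11
add 1: shortest ending here [10, 7, 7, 10, 4, 7, 4, 1, 2, 3, 8, 1] sum 64, len 12
add 2: shortest ending here [10, 7, 7, 10, 4, 7, 4, 1, 2, 3, 8, 1, 2] sum 66, len 13
add 7: shortest ending here [7, 7, 10, 4, 7, 4, 1, 2, 3, 8, 1, 2, 7] sum 63, len 13
Shortest qualifying length: 10.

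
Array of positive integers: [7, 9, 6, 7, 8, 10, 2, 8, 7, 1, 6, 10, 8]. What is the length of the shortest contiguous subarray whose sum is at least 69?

11

add 7: running sum 7 < 69
add 9: running sum 16 < 69
add 6: running sum 22 < 69
add 7: running sum 29 < 69
add 8: running sum 37 < 69
add 10: running sum 47 < 69
add 2: running sum 49 < 69
add 8: running sum 57 < 69
add 7: running sum 64 < 69
add 1: running sum 65 < 69
add 6: shortest ending here [7, 9, 6, 7, 8, 10, 2, 8, 7, 1, 6] sum 71, len 11
add 10: shortest ending here [9, 6, 7, 8, 10, 2, 8, 7, 1, 6, 10] sum 74, len 11
add 8: shortest ending here [6, 7, 8, 10, 2, 8, 7, 1, 6, 10, 8] sum 73, len 11
Shortest qualifying length: 11.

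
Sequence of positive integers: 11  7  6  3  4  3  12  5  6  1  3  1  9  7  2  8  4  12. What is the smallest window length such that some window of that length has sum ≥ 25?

4

Extend right; whenever the sum reaches 25, record the length and shrink from the left:
add 11: running sum 11 < 25
add 7: running sum 18 < 25
add 6: running sum 24 < 25
add 3: shortest ending here [11, 7, 6, 3] sum 27, len 4
add 4: shortest ending here [11, 7, 6, 3, 4] sum 31, len 5
add 3: shortest ending here [11, 7, 6, 3, 4, 3] sum 34, len 6
add 12: shortest ending here [6, 3, 4, 3, 12] sum 28, len 5
add 5: shortest ending here [3, 4, 3, 12, 5] sum 27, len 5
add 6: shortest ending here [3, 12, 5, 6] sum 26, len 4
add 1: shortest ending here [3, 12, 5, 6, 1] sum 27, len 5
add 3: shortest ending here [12, 5, 6, 1, 3] sum 27, len 5
add 1: shortest ending here [12, 5, 6, 1, 3, 1] sum 28, len 6
add 9: shortest ending here [5, 6, 1, 3, 1, 9] sum 25, len 6
add 7: shortest ending here [6, 1, 3, 1, 9, 7] sum 27, len 6
add 2: shortest ending here [6, 1, 3, 1, 9, 7, 2] sum 29, len 7
add 8: shortest ending here [9, 7, 2, 8] sum 26, len 4
add 4: shortest ending here [9, 7, 2, 8, 4] sum 30, len 5
add 12: shortest ending here [2, 8, 4, 12] sum 26, len 4
Shortest qualifying length: 4.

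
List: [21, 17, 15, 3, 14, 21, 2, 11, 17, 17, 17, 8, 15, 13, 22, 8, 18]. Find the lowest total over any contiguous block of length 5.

Each size-5 window and its sum:
[21, 17, 15, 3, 14] → sum 70
[17, 15, 3, 14, 21] → sum 70
[15, 3, 14, 21, 2] → sum 55
[3, 14, 21, 2, 11] → sum 51
[14, 21, 2, 11, 17] → sum 65
[21, 2, 11, 17, 17] → sum 68
[2, 11, 17, 17, 17] → sum 64
[11, 17, 17, 17, 8] → sum 70
[17, 17, 17, 8, 15] → sum 74
[17, 17, 8, 15, 13] → sum 70
[17, 8, 15, 13, 22] → sum 75
[8, 15, 13, 22, 8] → sum 66
[15, 13, 22, 8, 18] → sum 76
Lowest of these is 51.

51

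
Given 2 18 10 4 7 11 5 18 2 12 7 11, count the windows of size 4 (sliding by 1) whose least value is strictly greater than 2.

(2, 18, 10, 4) → min 2
(18, 10, 4, 7) → min 4  > 2 ✓
(10, 4, 7, 11) → min 4  > 2 ✓
(4, 7, 11, 5) → min 4  > 2 ✓
(7, 11, 5, 18) → min 5  > 2 ✓
(11, 5, 18, 2) → min 2
(5, 18, 2, 12) → min 2
(18, 2, 12, 7) → min 2
(2, 12, 7, 11) → min 2
4 windows satisfy the condition.

4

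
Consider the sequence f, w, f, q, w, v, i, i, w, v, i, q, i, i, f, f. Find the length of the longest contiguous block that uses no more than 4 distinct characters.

[f] 1 distinct, len 1
[f, w] 2 distinct, len 2
[f, w, f] 2 distinct, len 3
[f, w, f, q] 3 distinct, len 4
[f, w, f, q, w] 3 distinct, len 5
[f, w, f, q, w, v] 4 distinct, len 6
[q, w, v, i] 4 distinct, len 4
[q, w, v, i, i] 4 distinct, len 5
[q, w, v, i, i, w] 4 distinct, len 6
[q, w, v, i, i, w, v] 4 distinct, len 7
[q, w, v, i, i, w, v, i] 4 distinct, len 8
[q, w, v, i, i, w, v, i, q] 4 distinct, len 9
[q, w, v, i, i, w, v, i, q, i] 4 distinct, len 10
[q, w, v, i, i, w, v, i, q, i, i] 4 distinct, len 11
[v, i, q, i, i, f] 4 distinct, len 6
[v, i, q, i, i, f, f] 4 distinct, len 7
Longest length with ≤4 distinct: 11.

11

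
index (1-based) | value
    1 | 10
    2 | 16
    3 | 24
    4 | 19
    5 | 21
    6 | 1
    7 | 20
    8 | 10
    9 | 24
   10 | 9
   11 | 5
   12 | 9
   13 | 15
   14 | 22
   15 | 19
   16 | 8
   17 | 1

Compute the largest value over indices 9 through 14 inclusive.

Elements at indices 9..14: 24, 9, 5, 9, 15, 22
max(24, 9, 5, 9, 15, 22) = 24

24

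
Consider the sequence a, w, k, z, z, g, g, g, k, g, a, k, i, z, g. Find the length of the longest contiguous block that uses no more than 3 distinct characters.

[a] 1 distinct, len 1
[a, w] 2 distinct, len 2
[a, w, k] 3 distinct, len 3
[w, k, z] 3 distinct, len 3
[w, k, z, z] 3 distinct, len 4
[k, z, z, g] 3 distinct, len 4
[k, z, z, g, g] 3 distinct, len 5
[k, z, z, g, g, g] 3 distinct, len 6
[k, z, z, g, g, g, k] 3 distinct, len 7
[k, z, z, g, g, g, k, g] 3 distinct, len 8
[g, g, g, k, g, a] 3 distinct, len 6
[g, g, g, k, g, a, k] 3 distinct, len 7
[a, k, i] 3 distinct, len 3
[k, i, z] 3 distinct, len 3
[i, z, g] 3 distinct, len 3
Longest length with ≤3 distinct: 8.

8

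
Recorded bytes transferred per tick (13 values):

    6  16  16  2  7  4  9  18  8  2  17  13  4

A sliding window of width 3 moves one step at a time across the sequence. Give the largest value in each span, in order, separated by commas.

16, 16, 16, 7, 9, 18, 18, 18, 17, 17, 17

Sliding a size-3 window across the 13 values:
(6, 16, 16) → max 16
(16, 16, 2) → max 16
(16, 2, 7) → max 16
(2, 7, 4) → max 7
(7, 4, 9) → max 9
(4, 9, 18) → max 18
(9, 18, 8) → max 18
(18, 8, 2) → max 18
(8, 2, 17) → max 17
(2, 17, 13) → max 17
(17, 13, 4) → max 17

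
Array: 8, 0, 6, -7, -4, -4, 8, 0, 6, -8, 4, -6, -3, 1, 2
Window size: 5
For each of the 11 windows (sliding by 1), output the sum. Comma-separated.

Sliding a size-5 window across the 15 values:
8 0 6 -7 -4 → sum 3
0 6 -7 -4 -4 → sum -9
6 -7 -4 -4 8 → sum -1
-7 -4 -4 8 0 → sum -7
-4 -4 8 0 6 → sum 6
-4 8 0 6 -8 → sum 2
8 0 6 -8 4 → sum 10
0 6 -8 4 -6 → sum -4
6 -8 4 -6 -3 → sum -7
-8 4 -6 -3 1 → sum -12
4 -6 -3 1 2 → sum -2

3, -9, -1, -7, 6, 2, 10, -4, -7, -12, -2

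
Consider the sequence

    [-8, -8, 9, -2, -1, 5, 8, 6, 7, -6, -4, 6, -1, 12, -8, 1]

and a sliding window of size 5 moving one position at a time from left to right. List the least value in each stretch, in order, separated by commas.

-8, -8, -2, -2, -1, -6, -6, -6, -6, -6, -8, -8

-8 -8 9 -2 -1 → min -8
-8 9 -2 -1 5 → min -8
9 -2 -1 5 8 → min -2
-2 -1 5 8 6 → min -2
-1 5 8 6 7 → min -1
5 8 6 7 -6 → min -6
8 6 7 -6 -4 → min -6
6 7 -6 -4 6 → min -6
7 -6 -4 6 -1 → min -6
-6 -4 6 -1 12 → min -6
-4 6 -1 12 -8 → min -8
6 -1 12 -8 1 → min -8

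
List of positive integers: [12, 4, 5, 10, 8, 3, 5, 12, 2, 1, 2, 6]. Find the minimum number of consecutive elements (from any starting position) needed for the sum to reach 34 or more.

add 12: running sum 12 < 34
add 4: running sum 16 < 34
add 5: running sum 21 < 34
add 10: running sum 31 < 34
add 8: shortest ending here [12, 4, 5, 10, 8] sum 39, len 5
add 3: shortest ending here [12, 4, 5, 10, 8, 3] sum 42, len 6
add 5: shortest ending here [4, 5, 10, 8, 3, 5] sum 35, len 6
add 12: shortest ending here [10, 8, 3, 5, 12] sum 38, len 5
add 2: shortest ending here [10, 8, 3, 5, 12, 2] sum 40, len 6
add 1: shortest ending here [10, 8, 3, 5, 12, 2, 1] sum 41, len 7
add 2: shortest ending here [10, 8, 3, 5, 12, 2, 1, 2] sum 43, len 8
add 6: shortest ending here [8, 3, 5, 12, 2, 1, 2, 6] sum 39, len 8
Shortest qualifying length: 5.

5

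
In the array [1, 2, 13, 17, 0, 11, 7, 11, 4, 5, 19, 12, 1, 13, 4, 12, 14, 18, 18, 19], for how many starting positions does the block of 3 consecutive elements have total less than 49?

16

[1, 2, 13] → sum 16  < 49 ✓
[2, 13, 17] → sum 32  < 49 ✓
[13, 17, 0] → sum 30  < 49 ✓
[17, 0, 11] → sum 28  < 49 ✓
[0, 11, 7] → sum 18  < 49 ✓
[11, 7, 11] → sum 29  < 49 ✓
[7, 11, 4] → sum 22  < 49 ✓
[11, 4, 5] → sum 20  < 49 ✓
[4, 5, 19] → sum 28  < 49 ✓
[5, 19, 12] → sum 36  < 49 ✓
[19, 12, 1] → sum 32  < 49 ✓
[12, 1, 13] → sum 26  < 49 ✓
[1, 13, 4] → sum 18  < 49 ✓
[13, 4, 12] → sum 29  < 49 ✓
[4, 12, 14] → sum 30  < 49 ✓
[12, 14, 18] → sum 44  < 49 ✓
[14, 18, 18] → sum 50
[18, 18, 19] → sum 55
16 windows satisfy the condition.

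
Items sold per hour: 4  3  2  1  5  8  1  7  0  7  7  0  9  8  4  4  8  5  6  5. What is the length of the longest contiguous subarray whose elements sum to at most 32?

9

→ 4: sum 4, len 1
→ 3: sum 7, len 2
→ 2: sum 9, len 3
→ 1: sum 10, len 4
→ 5: sum 15, len 5
→ 8: sum 23, len 6
→ 1: sum 24, len 7
→ 7: sum 31, len 8
→ 0: sum 31, len 9
→ 7 (dropped 4, 3): sum 31, len 8
→ 7 (dropped 2, 1, 5): sum 30, len 6
→ 0: sum 30, len 7
→ 9 (dropped 8): sum 31, len 7
→ 8 (dropped 1, 7): sum 31, len 6
→ 4 (dropped 0, 7): sum 28, len 5
→ 4: sum 32, len 6
→ 8 (dropped 7, 0, 9): sum 24, len 4
→ 5: sum 29, len 5
→ 6 (dropped 8): sum 27, len 5
→ 5: sum 32, len 6
Longest length seen: 9.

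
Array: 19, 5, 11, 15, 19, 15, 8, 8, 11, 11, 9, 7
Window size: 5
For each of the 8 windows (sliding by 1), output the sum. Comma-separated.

[19, 5, 11, 15, 19] → sum 69
[5, 11, 15, 19, 15] → sum 65
[11, 15, 19, 15, 8] → sum 68
[15, 19, 15, 8, 8] → sum 65
[19, 15, 8, 8, 11] → sum 61
[15, 8, 8, 11, 11] → sum 53
[8, 8, 11, 11, 9] → sum 47
[8, 11, 11, 9, 7] → sum 46

69, 65, 68, 65, 61, 53, 47, 46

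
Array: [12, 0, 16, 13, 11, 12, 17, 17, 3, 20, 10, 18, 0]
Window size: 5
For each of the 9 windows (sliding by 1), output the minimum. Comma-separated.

Sliding a size-5 window across the 13 values:
(12, 0, 16, 13, 11) → min 0
(0, 16, 13, 11, 12) → min 0
(16, 13, 11, 12, 17) → min 11
(13, 11, 12, 17, 17) → min 11
(11, 12, 17, 17, 3) → min 3
(12, 17, 17, 3, 20) → min 3
(17, 17, 3, 20, 10) → min 3
(17, 3, 20, 10, 18) → min 3
(3, 20, 10, 18, 0) → min 0

0, 0, 11, 11, 3, 3, 3, 3, 0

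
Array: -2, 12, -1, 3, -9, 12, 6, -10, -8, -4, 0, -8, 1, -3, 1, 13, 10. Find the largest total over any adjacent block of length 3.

24

(-2, 12, -1) → sum 9
(12, -1, 3) → sum 14
(-1, 3, -9) → sum -7
(3, -9, 12) → sum 6
(-9, 12, 6) → sum 9
(12, 6, -10) → sum 8
(6, -10, -8) → sum -12
(-10, -8, -4) → sum -22
(-8, -4, 0) → sum -12
(-4, 0, -8) → sum -12
(0, -8, 1) → sum -7
(-8, 1, -3) → sum -10
(1, -3, 1) → sum -1
(-3, 1, 13) → sum 11
(1, 13, 10) → sum 24
Largest of these is 24.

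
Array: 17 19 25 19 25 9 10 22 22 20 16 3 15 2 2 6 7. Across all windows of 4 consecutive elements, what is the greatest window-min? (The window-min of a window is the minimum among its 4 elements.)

(17, 19, 25, 19) → min 17
(19, 25, 19, 25) → min 19
(25, 19, 25, 9) → min 9
(19, 25, 9, 10) → min 9
(25, 9, 10, 22) → min 9
(9, 10, 22, 22) → min 9
(10, 22, 22, 20) → min 10
(22, 22, 20, 16) → min 16
(22, 20, 16, 3) → min 3
(20, 16, 3, 15) → min 3
(16, 3, 15, 2) → min 2
(3, 15, 2, 2) → min 2
(15, 2, 2, 6) → min 2
(2, 2, 6, 7) → min 2
Greatest of these is 19.

19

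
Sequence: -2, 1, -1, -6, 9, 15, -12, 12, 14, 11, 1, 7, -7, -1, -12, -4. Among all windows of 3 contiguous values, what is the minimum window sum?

Each size-3 window and its sum:
[-2, 1, -1] → sum -2
[1, -1, -6] → sum -6
[-1, -6, 9] → sum 2
[-6, 9, 15] → sum 18
[9, 15, -12] → sum 12
[15, -12, 12] → sum 15
[-12, 12, 14] → sum 14
[12, 14, 11] → sum 37
[14, 11, 1] → sum 26
[11, 1, 7] → sum 19
[1, 7, -7] → sum 1
[7, -7, -1] → sum -1
[-7, -1, -12] → sum -20
[-1, -12, -4] → sum -17
Minimum of these is -20.

-20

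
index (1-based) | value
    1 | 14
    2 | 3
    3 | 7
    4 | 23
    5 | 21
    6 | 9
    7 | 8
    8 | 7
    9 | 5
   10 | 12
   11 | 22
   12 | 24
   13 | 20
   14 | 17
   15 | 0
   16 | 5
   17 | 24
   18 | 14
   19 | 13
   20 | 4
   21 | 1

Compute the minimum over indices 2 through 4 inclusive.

Elements at indices 2..4: 3, 7, 23
min(3, 7, 23) = 3

3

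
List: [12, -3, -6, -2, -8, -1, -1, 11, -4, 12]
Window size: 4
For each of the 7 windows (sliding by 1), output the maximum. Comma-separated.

[12, -3, -6, -2] → max 12
[-3, -6, -2, -8] → max -2
[-6, -2, -8, -1] → max -1
[-2, -8, -1, -1] → max -1
[-8, -1, -1, 11] → max 11
[-1, -1, 11, -4] → max 11
[-1, 11, -4, 12] → max 12

12, -2, -1, -1, 11, 11, 12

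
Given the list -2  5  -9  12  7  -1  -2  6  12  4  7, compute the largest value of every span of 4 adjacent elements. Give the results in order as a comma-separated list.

12, 12, 12, 12, 7, 12, 12, 12

Sliding a size-4 window across the 11 values:
(-2, 5, -9, 12) → max 12
(5, -9, 12, 7) → max 12
(-9, 12, 7, -1) → max 12
(12, 7, -1, -2) → max 12
(7, -1, -2, 6) → max 7
(-1, -2, 6, 12) → max 12
(-2, 6, 12, 4) → max 12
(6, 12, 4, 7) → max 12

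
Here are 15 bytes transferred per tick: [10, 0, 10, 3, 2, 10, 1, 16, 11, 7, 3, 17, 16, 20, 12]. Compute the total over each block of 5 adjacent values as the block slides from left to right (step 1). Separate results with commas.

Sliding a size-5 window across the 15 values:
[10, 0, 10, 3, 2] → sum 25
[0, 10, 3, 2, 10] → sum 25
[10, 3, 2, 10, 1] → sum 26
[3, 2, 10, 1, 16] → sum 32
[2, 10, 1, 16, 11] → sum 40
[10, 1, 16, 11, 7] → sum 45
[1, 16, 11, 7, 3] → sum 38
[16, 11, 7, 3, 17] → sum 54
[11, 7, 3, 17, 16] → sum 54
[7, 3, 17, 16, 20] → sum 63
[3, 17, 16, 20, 12] → sum 68

25, 25, 26, 32, 40, 45, 38, 54, 54, 63, 68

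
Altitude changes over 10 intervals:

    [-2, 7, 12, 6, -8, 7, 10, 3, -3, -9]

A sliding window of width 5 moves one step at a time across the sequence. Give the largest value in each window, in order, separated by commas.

12, 12, 12, 10, 10, 10

-2 7 12 6 -8 → max 12
7 12 6 -8 7 → max 12
12 6 -8 7 10 → max 12
6 -8 7 10 3 → max 10
-8 7 10 3 -3 → max 10
7 10 3 -3 -9 → max 10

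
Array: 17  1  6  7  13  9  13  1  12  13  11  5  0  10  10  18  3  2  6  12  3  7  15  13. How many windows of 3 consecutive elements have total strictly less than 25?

11

17 1 6 → sum 24  < 25 ✓
1 6 7 → sum 14  < 25 ✓
6 7 13 → sum 26
7 13 9 → sum 29
13 9 13 → sum 35
9 13 1 → sum 23  < 25 ✓
13 1 12 → sum 26
1 12 13 → sum 26
12 13 11 → sum 36
13 11 5 → sum 29
11 5 0 → sum 16  < 25 ✓
5 0 10 → sum 15  < 25 ✓
0 10 10 → sum 20  < 25 ✓
10 10 18 → sum 38
10 18 3 → sum 31
18 3 2 → sum 23  < 25 ✓
3 2 6 → sum 11  < 25 ✓
2 6 12 → sum 20  < 25 ✓
6 12 3 → sum 21  < 25 ✓
12 3 7 → sum 22  < 25 ✓
3 7 15 → sum 25
7 15 13 → sum 35
11 windows satisfy the condition.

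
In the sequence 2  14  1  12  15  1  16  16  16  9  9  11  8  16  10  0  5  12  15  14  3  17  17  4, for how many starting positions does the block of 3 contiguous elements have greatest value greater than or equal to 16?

11

2 14 1 → max 14
14 1 12 → max 14
1 12 15 → max 15
12 15 1 → max 15
15 1 16 → max 16  ≥ 16 ✓
1 16 16 → max 16  ≥ 16 ✓
16 16 16 → max 16  ≥ 16 ✓
16 16 9 → max 16  ≥ 16 ✓
16 9 9 → max 16  ≥ 16 ✓
9 9 11 → max 11
9 11 8 → max 11
11 8 16 → max 16  ≥ 16 ✓
8 16 10 → max 16  ≥ 16 ✓
16 10 0 → max 16  ≥ 16 ✓
10 0 5 → max 10
0 5 12 → max 12
5 12 15 → max 15
12 15 14 → max 15
15 14 3 → max 15
14 3 17 → max 17  ≥ 16 ✓
3 17 17 → max 17  ≥ 16 ✓
17 17 4 → max 17  ≥ 16 ✓
11 windows satisfy the condition.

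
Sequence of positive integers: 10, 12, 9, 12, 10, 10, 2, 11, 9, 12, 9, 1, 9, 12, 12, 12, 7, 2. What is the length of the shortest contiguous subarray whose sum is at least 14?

add 10: running sum 10 < 14
end 1: [10, 12] sum 22, len 2
end 2: [12, 9] sum 21, len 2
end 3: [9, 12] sum 21, len 2
end 4: [12, 10] sum 22, len 2
end 5: [10, 10] sum 20, len 2
end 6: [10, 10, 2] sum 22, len 3
end 7: [10, 2, 11] sum 23, len 3
end 8: [11, 9] sum 20, len 2
end 9: [9, 12] sum 21, len 2
end 10: [12, 9] sum 21, len 2
end 11: [12, 9, 1] sum 22, len 3
end 12: [9, 1, 9] sum 19, len 3
end 13: [9, 12] sum 21, len 2
end 14: [12, 12] sum 24, len 2
end 15: [12, 12] sum 24, len 2
end 16: [12, 7] sum 19, len 2
end 17: [12, 7, 2] sum 21, len 3
Shortest qualifying length: 2.

2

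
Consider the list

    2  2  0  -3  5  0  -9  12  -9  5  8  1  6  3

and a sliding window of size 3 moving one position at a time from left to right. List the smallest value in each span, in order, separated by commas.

Sliding a size-3 window across the 14 values:
2 2 0 → min 0
2 0 -3 → min -3
0 -3 5 → min -3
-3 5 0 → min -3
5 0 -9 → min -9
0 -9 12 → min -9
-9 12 -9 → min -9
12 -9 5 → min -9
-9 5 8 → min -9
5 8 1 → min 1
8 1 6 → min 1
1 6 3 → min 1

0, -3, -3, -3, -9, -9, -9, -9, -9, 1, 1, 1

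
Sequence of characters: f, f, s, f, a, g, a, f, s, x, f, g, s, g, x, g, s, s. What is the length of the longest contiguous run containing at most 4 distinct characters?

11

Extend right; when distinct count exceeds 4, shrink from the left:
[f] 1 distinct, len 1
[f, f] 1 distinct, len 2
[f, f, s] 2 distinct, len 3
[f, f, s, f] 2 distinct, len 4
[f, f, s, f, a] 3 distinct, len 5
[f, f, s, f, a, g] 4 distinct, len 6
[f, f, s, f, a, g, a] 4 distinct, len 7
[f, f, s, f, a, g, a, f] 4 distinct, len 8
[f, f, s, f, a, g, a, f, s] 4 distinct, len 9
[a, f, s, x] 4 distinct, len 4
[a, f, s, x, f] 4 distinct, len 5
[f, s, x, f, g] 4 distinct, len 5
[f, s, x, f, g, s] 4 distinct, len 6
[f, s, x, f, g, s, g] 4 distinct, len 7
[f, s, x, f, g, s, g, x] 4 distinct, len 8
[f, s, x, f, g, s, g, x, g] 4 distinct, len 9
[f, s, x, f, g, s, g, x, g, s] 4 distinct, len 10
[f, s, x, f, g, s, g, x, g, s, s] 4 distinct, len 11
Longest length with ≤4 distinct: 11.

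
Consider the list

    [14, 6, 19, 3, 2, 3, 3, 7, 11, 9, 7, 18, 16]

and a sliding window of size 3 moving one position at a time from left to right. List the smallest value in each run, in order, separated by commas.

(14, 6, 19) → min 6
(6, 19, 3) → min 3
(19, 3, 2) → min 2
(3, 2, 3) → min 2
(2, 3, 3) → min 2
(3, 3, 7) → min 3
(3, 7, 11) → min 3
(7, 11, 9) → min 7
(11, 9, 7) → min 7
(9, 7, 18) → min 7
(7, 18, 16) → min 7

6, 3, 2, 2, 2, 3, 3, 7, 7, 7, 7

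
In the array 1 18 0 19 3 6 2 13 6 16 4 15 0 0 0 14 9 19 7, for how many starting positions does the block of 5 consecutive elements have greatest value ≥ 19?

[1, 18, 0, 19, 3] → max 19  ≥ 19 ✓
[18, 0, 19, 3, 6] → max 19  ≥ 19 ✓
[0, 19, 3, 6, 2] → max 19  ≥ 19 ✓
[19, 3, 6, 2, 13] → max 19  ≥ 19 ✓
[3, 6, 2, 13, 6] → max 13
[6, 2, 13, 6, 16] → max 16
[2, 13, 6, 16, 4] → max 16
[13, 6, 16, 4, 15] → max 16
[6, 16, 4, 15, 0] → max 16
[16, 4, 15, 0, 0] → max 16
[4, 15, 0, 0, 0] → max 15
[15, 0, 0, 0, 14] → max 15
[0, 0, 0, 14, 9] → max 14
[0, 0, 14, 9, 19] → max 19  ≥ 19 ✓
[0, 14, 9, 19, 7] → max 19  ≥ 19 ✓
6 windows satisfy the condition.

6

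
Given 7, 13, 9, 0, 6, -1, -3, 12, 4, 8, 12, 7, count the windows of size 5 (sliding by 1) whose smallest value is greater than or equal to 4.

7 13 9 0 6 → min 0
13 9 0 6 -1 → min -1
9 0 6 -1 -3 → min -3
0 6 -1 -3 12 → min -3
6 -1 -3 12 4 → min -3
-1 -3 12 4 8 → min -3
-3 12 4 8 12 → min -3
12 4 8 12 7 → min 4  ≥ 4 ✓
1 window satisfy the condition.

1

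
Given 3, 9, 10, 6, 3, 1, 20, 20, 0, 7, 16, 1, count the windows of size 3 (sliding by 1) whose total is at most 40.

9

3 9 10 → sum 22  ≤ 40 ✓
9 10 6 → sum 25  ≤ 40 ✓
10 6 3 → sum 19  ≤ 40 ✓
6 3 1 → sum 10  ≤ 40 ✓
3 1 20 → sum 24  ≤ 40 ✓
1 20 20 → sum 41
20 20 0 → sum 40  ≤ 40 ✓
20 0 7 → sum 27  ≤ 40 ✓
0 7 16 → sum 23  ≤ 40 ✓
7 16 1 → sum 24  ≤ 40 ✓
9 windows satisfy the condition.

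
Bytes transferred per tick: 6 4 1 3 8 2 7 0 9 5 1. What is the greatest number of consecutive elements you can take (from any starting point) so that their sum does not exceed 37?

Extend to the right; shrink from the left whenever the sum exceeds 37:
[6] sum 6 len 1
[6, 4] sum 10 len 2
[6, 4, 1] sum 11 len 3
[6, 4, 1, 3] sum 14 len 4
[6, 4, 1, 3, 8] sum 22 len 5
[6, 4, 1, 3, 8, 2] sum 24 len 6
[6, 4, 1, 3, 8, 2, 7] sum 31 len 7
[6, 4, 1, 3, 8, 2, 7, 0] sum 31 len 8
[4, 1, 3, 8, 2, 7, 0, 9] sum 34 len 8
[1, 3, 8, 2, 7, 0, 9, 5] sum 35 len 8
[1, 3, 8, 2, 7, 0, 9, 5, 1] sum 36 len 9
Longest length seen: 9.

9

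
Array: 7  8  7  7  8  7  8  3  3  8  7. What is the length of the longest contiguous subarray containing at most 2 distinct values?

7

Extend right; when distinct count exceeds 2, shrink from the left:
add 7: window [7] (1 distinct), len 1
add 8: window [7, 8] (2 distinct), len 2
add 7: window [7, 8, 7] (2 distinct), len 3
add 7: window [7, 8, 7, 7] (2 distinct), len 4
add 8: window [7, 8, 7, 7, 8] (2 distinct), len 5
add 7: window [7, 8, 7, 7, 8, 7] (2 distinct), len 6
add 8: window [7, 8, 7, 7, 8, 7, 8] (2 distinct), len 7
add 3: window [8, 3] (2 distinct), len 2
add 3: window [8, 3, 3] (2 distinct), len 3
add 8: window [8, 3, 3, 8] (2 distinct), len 4
add 7: window [8, 7] (2 distinct), len 2
Longest length with ≤2 distinct: 7.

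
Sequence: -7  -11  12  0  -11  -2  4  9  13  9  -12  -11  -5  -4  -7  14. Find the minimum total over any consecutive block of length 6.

-30

-7 -11 12 0 -11 -2 → sum -19
-11 12 0 -11 -2 4 → sum -8
12 0 -11 -2 4 9 → sum 12
0 -11 -2 4 9 13 → sum 13
-11 -2 4 9 13 9 → sum 22
-2 4 9 13 9 -12 → sum 21
4 9 13 9 -12 -11 → sum 12
9 13 9 -12 -11 -5 → sum 3
13 9 -12 -11 -5 -4 → sum -10
9 -12 -11 -5 -4 -7 → sum -30
-12 -11 -5 -4 -7 14 → sum -25
Minimum of these is -30.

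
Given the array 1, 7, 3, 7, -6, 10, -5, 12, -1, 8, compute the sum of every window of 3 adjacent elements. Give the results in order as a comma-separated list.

11, 17, 4, 11, -1, 17, 6, 19

1 7 3 → sum 11
7 3 7 → sum 17
3 7 -6 → sum 4
7 -6 10 → sum 11
-6 10 -5 → sum -1
10 -5 12 → sum 17
-5 12 -1 → sum 6
12 -1 8 → sum 19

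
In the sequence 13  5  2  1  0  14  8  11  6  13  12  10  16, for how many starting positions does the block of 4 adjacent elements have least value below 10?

9

13 5 2 1 → min 1  < 10 ✓
5 2 1 0 → min 0  < 10 ✓
2 1 0 14 → min 0  < 10 ✓
1 0 14 8 → min 0  < 10 ✓
0 14 8 11 → min 0  < 10 ✓
14 8 11 6 → min 6  < 10 ✓
8 11 6 13 → min 6  < 10 ✓
11 6 13 12 → min 6  < 10 ✓
6 13 12 10 → min 6  < 10 ✓
13 12 10 16 → min 10
9 windows satisfy the condition.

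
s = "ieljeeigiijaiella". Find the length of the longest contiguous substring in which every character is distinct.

add i: [i] len 1
add e: [i, e] len 2
add l: [i, e, l] len 3
add j: [i, e, l, j] len 4
add e (repeat e, move left end past it): [l, j, e] len 3
add e (repeat e, move left end past it): [e] len 1
add i: [e, i] len 2
add g: [e, i, g] len 3
add i (repeat i, move left end past it): [g, i] len 2
add i (repeat i, move left end past it): [i] len 1
add j: [i, j] len 2
add a: [i, j, a] len 3
add i (repeat i, move left end past it): [j, a, i] len 3
add e: [j, a, i, e] len 4
add l: [j, a, i, e, l] len 5
add l (repeat l, move left end past it): [l] len 1
add a: [l, a] len 2
Longest all-distinct length: 5.

5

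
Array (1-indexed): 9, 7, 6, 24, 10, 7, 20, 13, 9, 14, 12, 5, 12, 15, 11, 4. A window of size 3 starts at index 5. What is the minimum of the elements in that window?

7

Elements at indices 5..7: 10, 7, 20
min(10, 7, 20) = 7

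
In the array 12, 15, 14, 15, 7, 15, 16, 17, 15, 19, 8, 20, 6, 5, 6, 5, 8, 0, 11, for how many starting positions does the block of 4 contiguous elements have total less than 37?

12 15 14 15 → sum 56
15 14 15 7 → sum 51
14 15 7 15 → sum 51
15 7 15 16 → sum 53
7 15 16 17 → sum 55
15 16 17 15 → sum 63
16 17 15 19 → sum 67
17 15 19 8 → sum 59
15 19 8 20 → sum 62
19 8 20 6 → sum 53
8 20 6 5 → sum 39
20 6 5 6 → sum 37
6 5 6 5 → sum 22  < 37 ✓
5 6 5 8 → sum 24  < 37 ✓
6 5 8 0 → sum 19  < 37 ✓
5 8 0 11 → sum 24  < 37 ✓
4 windows satisfy the condition.

4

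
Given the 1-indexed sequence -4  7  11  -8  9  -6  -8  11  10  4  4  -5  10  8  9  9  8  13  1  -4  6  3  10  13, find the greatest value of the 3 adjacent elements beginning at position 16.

13

Elements at indices 16..18: 9, 8, 13
max(9, 8, 13) = 13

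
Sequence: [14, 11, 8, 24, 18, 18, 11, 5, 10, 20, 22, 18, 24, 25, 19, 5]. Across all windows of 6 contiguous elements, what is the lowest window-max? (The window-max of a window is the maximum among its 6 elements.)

14 11 8 24 18 18 → max 24
11 8 24 18 18 11 → max 24
8 24 18 18 11 5 → max 24
24 18 18 11 5 10 → max 24
18 18 11 5 10 20 → max 20
18 11 5 10 20 22 → max 22
11 5 10 20 22 18 → max 22
5 10 20 22 18 24 → max 24
10 20 22 18 24 25 → max 25
20 22 18 24 25 19 → max 25
22 18 24 25 19 5 → max 25
Lowest of these is 20.

20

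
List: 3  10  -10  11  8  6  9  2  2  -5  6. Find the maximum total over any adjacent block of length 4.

34

Each size-4 window and its sum:
3 10 -10 11 → sum 14
10 -10 11 8 → sum 19
-10 11 8 6 → sum 15
11 8 6 9 → sum 34
8 6 9 2 → sum 25
6 9 2 2 → sum 19
9 2 2 -5 → sum 8
2 2 -5 6 → sum 5
Maximum of these is 34.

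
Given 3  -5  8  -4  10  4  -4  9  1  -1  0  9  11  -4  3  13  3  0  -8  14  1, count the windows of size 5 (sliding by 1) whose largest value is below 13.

11

(3, -5, 8, -4, 10) → max 10  < 13 ✓
(-5, 8, -4, 10, 4) → max 10  < 13 ✓
(8, -4, 10, 4, -4) → max 10  < 13 ✓
(-4, 10, 4, -4, 9) → max 10  < 13 ✓
(10, 4, -4, 9, 1) → max 10  < 13 ✓
(4, -4, 9, 1, -1) → max 9  < 13 ✓
(-4, 9, 1, -1, 0) → max 9  < 13 ✓
(9, 1, -1, 0, 9) → max 9  < 13 ✓
(1, -1, 0, 9, 11) → max 11  < 13 ✓
(-1, 0, 9, 11, -4) → max 11  < 13 ✓
(0, 9, 11, -4, 3) → max 11  < 13 ✓
(9, 11, -4, 3, 13) → max 13
(11, -4, 3, 13, 3) → max 13
(-4, 3, 13, 3, 0) → max 13
(3, 13, 3, 0, -8) → max 13
(13, 3, 0, -8, 14) → max 14
(3, 0, -8, 14, 1) → max 14
11 windows satisfy the condition.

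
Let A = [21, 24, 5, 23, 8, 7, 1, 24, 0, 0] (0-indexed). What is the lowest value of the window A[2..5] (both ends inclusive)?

5

Elements at indices 2..5: 5, 23, 8, 7
min(5, 23, 8, 7) = 5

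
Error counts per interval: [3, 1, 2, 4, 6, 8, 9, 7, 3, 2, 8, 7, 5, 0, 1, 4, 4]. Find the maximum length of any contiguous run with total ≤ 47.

10

→ 3: sum 3, len 1
→ 1: sum 4, len 2
→ 2: sum 6, len 3
→ 4: sum 10, len 4
→ 6: sum 16, len 5
→ 8: sum 24, len 6
→ 9: sum 33, len 7
→ 7: sum 40, len 8
→ 3: sum 43, len 9
→ 2: sum 45, len 10
→ 8 (dropped 3, 1, 2): sum 47, len 8
→ 7 (dropped 4, 6): sum 44, len 7
→ 5 (dropped 8): sum 41, len 7
→ 0: sum 41, len 8
→ 1: sum 42, len 9
→ 4: sum 46, len 10
→ 4 (dropped 9): sum 41, len 10
Longest length seen: 10.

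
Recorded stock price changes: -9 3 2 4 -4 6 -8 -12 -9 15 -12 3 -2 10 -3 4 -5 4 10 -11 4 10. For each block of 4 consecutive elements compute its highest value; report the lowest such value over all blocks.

Each size-4 window and its max:
[-9, 3, 2, 4] → max 4
[3, 2, 4, -4] → max 4
[2, 4, -4, 6] → max 6
[4, -4, 6, -8] → max 6
[-4, 6, -8, -12] → max 6
[6, -8, -12, -9] → max 6
[-8, -12, -9, 15] → max 15
[-12, -9, 15, -12] → max 15
[-9, 15, -12, 3] → max 15
[15, -12, 3, -2] → max 15
[-12, 3, -2, 10] → max 10
[3, -2, 10, -3] → max 10
[-2, 10, -3, 4] → max 10
[10, -3, 4, -5] → max 10
[-3, 4, -5, 4] → max 4
[4, -5, 4, 10] → max 10
[-5, 4, 10, -11] → max 10
[4, 10, -11, 4] → max 10
[10, -11, 4, 10] → max 10
Lowest of these is 4.

4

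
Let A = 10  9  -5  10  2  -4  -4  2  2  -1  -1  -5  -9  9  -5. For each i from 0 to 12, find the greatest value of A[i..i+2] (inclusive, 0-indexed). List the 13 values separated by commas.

Sliding a size-3 window across the 15 values:
(10, 9, -5) → max 10
(9, -5, 10) → max 10
(-5, 10, 2) → max 10
(10, 2, -4) → max 10
(2, -4, -4) → max 2
(-4, -4, 2) → max 2
(-4, 2, 2) → max 2
(2, 2, -1) → max 2
(2, -1, -1) → max 2
(-1, -1, -5) → max -1
(-1, -5, -9) → max -1
(-5, -9, 9) → max 9
(-9, 9, -5) → max 9

10, 10, 10, 10, 2, 2, 2, 2, 2, -1, -1, 9, 9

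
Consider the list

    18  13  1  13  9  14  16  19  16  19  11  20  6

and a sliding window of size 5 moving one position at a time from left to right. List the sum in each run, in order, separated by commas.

(18, 13, 1, 13, 9) → sum 54
(13, 1, 13, 9, 14) → sum 50
(1, 13, 9, 14, 16) → sum 53
(13, 9, 14, 16, 19) → sum 71
(9, 14, 16, 19, 16) → sum 74
(14, 16, 19, 16, 19) → sum 84
(16, 19, 16, 19, 11) → sum 81
(19, 16, 19, 11, 20) → sum 85
(16, 19, 11, 20, 6) → sum 72

54, 50, 53, 71, 74, 84, 81, 85, 72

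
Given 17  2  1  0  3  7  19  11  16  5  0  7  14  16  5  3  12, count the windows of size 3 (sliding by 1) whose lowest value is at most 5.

12

17 2 1 → min 1  ≤ 5 ✓
2 1 0 → min 0  ≤ 5 ✓
1 0 3 → min 0  ≤ 5 ✓
0 3 7 → min 0  ≤ 5 ✓
3 7 19 → min 3  ≤ 5 ✓
7 19 11 → min 7
19 11 16 → min 11
11 16 5 → min 5  ≤ 5 ✓
16 5 0 → min 0  ≤ 5 ✓
5 0 7 → min 0  ≤ 5 ✓
0 7 14 → min 0  ≤ 5 ✓
7 14 16 → min 7
14 16 5 → min 5  ≤ 5 ✓
16 5 3 → min 3  ≤ 5 ✓
5 3 12 → min 3  ≤ 5 ✓
12 windows satisfy the condition.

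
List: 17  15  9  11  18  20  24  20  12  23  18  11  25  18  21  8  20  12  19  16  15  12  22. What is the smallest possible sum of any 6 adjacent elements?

Window sums for each of the 18 positions:
(17, 15, 9, 11, 18, 20) → sum 90
(15, 9, 11, 18, 20, 24) → sum 97
(9, 11, 18, 20, 24, 20) → sum 102
(11, 18, 20, 24, 20, 12) → sum 105
(18, 20, 24, 20, 12, 23) → sum 117
(20, 24, 20, 12, 23, 18) → sum 117
(24, 20, 12, 23, 18, 11) → sum 108
(20, 12, 23, 18, 11, 25) → sum 109
(12, 23, 18, 11, 25, 18) → sum 107
(23, 18, 11, 25, 18, 21) → sum 116
(18, 11, 25, 18, 21, 8) → sum 101
(11, 25, 18, 21, 8, 20) → sum 103
(25, 18, 21, 8, 20, 12) → sum 104
(18, 21, 8, 20, 12, 19) → sum 98
(21, 8, 20, 12, 19, 16) → sum 96
(8, 20, 12, 19, 16, 15) → sum 90
(20, 12, 19, 16, 15, 12) → sum 94
(12, 19, 16, 15, 12, 22) → sum 96
Smallest of these is 90.

90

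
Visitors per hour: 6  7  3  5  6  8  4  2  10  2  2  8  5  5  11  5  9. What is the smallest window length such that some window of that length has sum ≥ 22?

Extend right; whenever the sum reaches 22, record the length and shrink from the left:
add 6: running sum 6 < 22
add 7: running sum 13 < 22
add 3: running sum 16 < 22
add 5: running sum 21 < 22
add 6: shortest ending here [6, 7, 3, 5, 6] sum 27, len 5
add 8: shortest ending here [3, 5, 6, 8] sum 22, len 4
add 4: shortest ending here [5, 6, 8, 4] sum 23, len 4
add 2: shortest ending here [5, 6, 8, 4, 2] sum 25, len 5
add 10: shortest ending here [8, 4, 2, 10] sum 24, len 4
add 2: shortest ending here [8, 4, 2, 10, 2] sum 26, len 5
add 2: shortest ending here [8, 4, 2, 10, 2, 2] sum 28, len 6
add 8: shortest ending here [10, 2, 2, 8] sum 22, len 4
add 5: shortest ending here [10, 2, 2, 8, 5] sum 27, len 5
add 5: shortest ending here [2, 2, 8, 5, 5] sum 22, len 5
add 11: shortest ending here [8, 5, 5, 11] sum 29, len 4
add 5: shortest ending here [5, 5, 11, 5] sum 26, len 4
add 9: shortest ending here [11, 5, 9] sum 25, len 3
Shortest qualifying length: 3.

3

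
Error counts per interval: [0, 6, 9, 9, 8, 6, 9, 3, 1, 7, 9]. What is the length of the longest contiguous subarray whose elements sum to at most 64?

[0] sum 0 len 1
[0, 6] sum 6 len 2
[0, 6, 9] sum 15 len 3
[0, 6, 9, 9] sum 24 len 4
[0, 6, 9, 9, 8] sum 32 len 5
[0, 6, 9, 9, 8, 6] sum 38 len 6
[0, 6, 9, 9, 8, 6, 9] sum 47 len 7
[0, 6, 9, 9, 8, 6, 9, 3] sum 50 len 8
[0, 6, 9, 9, 8, 6, 9, 3, 1] sum 51 len 9
[0, 6, 9, 9, 8, 6, 9, 3, 1, 7] sum 58 len 10
[9, 9, 8, 6, 9, 3, 1, 7, 9] sum 61 len 9
Longest length seen: 10.

10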